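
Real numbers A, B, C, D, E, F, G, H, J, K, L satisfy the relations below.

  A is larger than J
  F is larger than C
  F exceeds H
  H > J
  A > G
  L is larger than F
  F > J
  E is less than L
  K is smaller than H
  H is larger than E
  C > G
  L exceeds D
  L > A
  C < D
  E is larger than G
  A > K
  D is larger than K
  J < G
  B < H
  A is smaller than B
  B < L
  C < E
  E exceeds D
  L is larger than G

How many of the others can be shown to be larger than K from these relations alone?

The elements the relations force above K are D, A, E, B, H, F, L — no chain reaches any other.
That is 7.

7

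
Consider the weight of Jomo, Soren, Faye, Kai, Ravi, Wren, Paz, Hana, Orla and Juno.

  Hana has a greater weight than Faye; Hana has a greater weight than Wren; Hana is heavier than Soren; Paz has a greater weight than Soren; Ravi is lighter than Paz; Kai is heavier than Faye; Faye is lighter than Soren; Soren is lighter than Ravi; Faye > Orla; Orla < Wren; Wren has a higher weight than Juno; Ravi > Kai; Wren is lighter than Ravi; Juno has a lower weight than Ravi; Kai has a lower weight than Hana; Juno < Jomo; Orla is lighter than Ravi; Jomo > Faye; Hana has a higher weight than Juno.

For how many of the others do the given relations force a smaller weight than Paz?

7

Directly below Paz: Soren, Ravi.
One step further: Orla, Faye, Juno, Wren, Kai (7 so far).
No other element is forced below Paz by the given relations, so the count is 7.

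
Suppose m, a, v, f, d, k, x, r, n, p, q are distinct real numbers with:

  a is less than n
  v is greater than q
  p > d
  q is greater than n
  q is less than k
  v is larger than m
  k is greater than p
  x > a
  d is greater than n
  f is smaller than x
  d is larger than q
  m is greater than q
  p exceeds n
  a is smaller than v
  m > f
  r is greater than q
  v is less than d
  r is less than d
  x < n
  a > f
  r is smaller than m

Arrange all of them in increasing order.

The consecutive links are each given: f < a; a < x; x < n; n < q; q < r; r < m; m < v; v < d; d < p; p < k.

f < a < x < n < q < r < m < v < d < p < k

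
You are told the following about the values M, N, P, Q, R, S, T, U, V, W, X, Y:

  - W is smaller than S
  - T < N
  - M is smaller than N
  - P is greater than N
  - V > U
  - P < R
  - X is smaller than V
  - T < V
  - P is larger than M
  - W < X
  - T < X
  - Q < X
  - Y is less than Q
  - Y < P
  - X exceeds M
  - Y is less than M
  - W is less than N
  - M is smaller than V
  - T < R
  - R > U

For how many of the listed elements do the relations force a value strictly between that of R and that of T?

Chaining upward from T reaches: X, N, P, V.
Chaining downward from R reaches: U, W, Y, M, N, P.
Strictly between T and R are those in both lists: N, P — 2 elements.

2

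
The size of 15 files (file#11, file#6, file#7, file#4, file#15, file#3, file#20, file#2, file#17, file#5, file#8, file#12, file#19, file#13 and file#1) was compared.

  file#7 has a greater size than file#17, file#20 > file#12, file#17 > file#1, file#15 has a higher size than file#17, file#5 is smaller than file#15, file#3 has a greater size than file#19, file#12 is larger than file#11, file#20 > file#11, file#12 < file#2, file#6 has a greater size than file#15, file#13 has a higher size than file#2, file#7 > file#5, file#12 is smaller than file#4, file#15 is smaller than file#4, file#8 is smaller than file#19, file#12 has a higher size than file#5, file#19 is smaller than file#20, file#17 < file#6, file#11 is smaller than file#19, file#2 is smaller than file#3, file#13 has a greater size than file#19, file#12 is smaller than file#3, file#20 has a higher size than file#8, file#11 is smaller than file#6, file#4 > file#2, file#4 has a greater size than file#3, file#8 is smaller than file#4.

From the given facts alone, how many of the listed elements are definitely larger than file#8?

5

From file#8 the given relations immediately reach file#19, file#20, file#4.
From those, file#13, file#3 — 5 in total.
No other element is forced above file#8 by the given relations, so the count is 5.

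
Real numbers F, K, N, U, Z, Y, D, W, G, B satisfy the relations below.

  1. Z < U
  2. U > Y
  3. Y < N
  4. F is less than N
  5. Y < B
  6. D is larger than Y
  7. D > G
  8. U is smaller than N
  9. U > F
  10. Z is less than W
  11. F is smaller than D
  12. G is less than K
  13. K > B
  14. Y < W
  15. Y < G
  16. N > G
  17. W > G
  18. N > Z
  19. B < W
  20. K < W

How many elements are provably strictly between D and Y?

The relations place Y below D. An element lies strictly between them when it is forced above Y and also forced below D.
Above Y: {B, G, K, U, W, N}. Below D: {F, G}.
Intersection: {G} — 1.

1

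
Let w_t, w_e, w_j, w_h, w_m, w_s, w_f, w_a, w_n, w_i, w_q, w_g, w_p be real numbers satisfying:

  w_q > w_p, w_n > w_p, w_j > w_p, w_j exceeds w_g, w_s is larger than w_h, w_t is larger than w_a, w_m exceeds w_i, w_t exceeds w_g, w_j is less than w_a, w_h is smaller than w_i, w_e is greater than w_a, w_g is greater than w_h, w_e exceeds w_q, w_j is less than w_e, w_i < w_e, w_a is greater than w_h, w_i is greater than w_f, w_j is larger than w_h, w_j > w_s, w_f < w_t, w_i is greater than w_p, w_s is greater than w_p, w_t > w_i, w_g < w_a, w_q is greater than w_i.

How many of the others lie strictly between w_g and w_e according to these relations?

2

The relations place w_g below w_e. An element lies strictly between them when it is forced above w_g and also forced below w_e.
Above w_g: {w_j, w_a, w_t}. Below w_e: {w_h, w_p, w_f, w_i, w_s, w_j, w_q, w_a}.
Intersection: {w_j, w_a} — 2.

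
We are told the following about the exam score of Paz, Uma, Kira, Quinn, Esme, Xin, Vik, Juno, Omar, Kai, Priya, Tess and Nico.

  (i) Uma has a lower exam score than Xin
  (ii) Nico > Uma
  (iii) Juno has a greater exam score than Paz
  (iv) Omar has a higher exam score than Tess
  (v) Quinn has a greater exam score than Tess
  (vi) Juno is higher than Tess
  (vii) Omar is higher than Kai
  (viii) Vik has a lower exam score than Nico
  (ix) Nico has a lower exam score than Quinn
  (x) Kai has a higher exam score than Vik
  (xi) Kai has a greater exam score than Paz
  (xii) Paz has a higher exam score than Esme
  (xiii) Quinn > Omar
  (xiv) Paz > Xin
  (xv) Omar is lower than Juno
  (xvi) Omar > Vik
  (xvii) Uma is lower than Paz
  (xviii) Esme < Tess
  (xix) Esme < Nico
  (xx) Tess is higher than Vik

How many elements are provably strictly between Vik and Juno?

3

Chaining upward from Vik reaches: Tess, Kai, Omar, Nico, Quinn.
Chaining downward from Juno reaches: Uma, Xin, Esme, Tess, Paz, Kai, Omar.
Strictly between Vik and Juno are those in both lists: Tess, Kai, Omar — 3 elements.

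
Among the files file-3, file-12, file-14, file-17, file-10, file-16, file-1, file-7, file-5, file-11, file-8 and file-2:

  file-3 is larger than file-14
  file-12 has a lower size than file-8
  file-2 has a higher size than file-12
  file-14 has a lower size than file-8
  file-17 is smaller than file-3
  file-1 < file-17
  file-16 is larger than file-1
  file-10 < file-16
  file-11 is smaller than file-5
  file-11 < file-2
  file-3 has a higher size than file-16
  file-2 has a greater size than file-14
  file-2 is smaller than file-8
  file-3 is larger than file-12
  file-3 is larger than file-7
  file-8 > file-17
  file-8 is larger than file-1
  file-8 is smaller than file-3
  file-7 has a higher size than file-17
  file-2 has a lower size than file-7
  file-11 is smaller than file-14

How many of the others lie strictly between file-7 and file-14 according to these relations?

The relations place file-14 below file-7. An element lies strictly between them when it is forced above file-14 and also forced below file-7.
Above file-14: {file-2, file-8, file-3}. Below file-7: {file-11, file-1, file-12, file-17, file-2}.
Intersection: {file-2} — 1.

1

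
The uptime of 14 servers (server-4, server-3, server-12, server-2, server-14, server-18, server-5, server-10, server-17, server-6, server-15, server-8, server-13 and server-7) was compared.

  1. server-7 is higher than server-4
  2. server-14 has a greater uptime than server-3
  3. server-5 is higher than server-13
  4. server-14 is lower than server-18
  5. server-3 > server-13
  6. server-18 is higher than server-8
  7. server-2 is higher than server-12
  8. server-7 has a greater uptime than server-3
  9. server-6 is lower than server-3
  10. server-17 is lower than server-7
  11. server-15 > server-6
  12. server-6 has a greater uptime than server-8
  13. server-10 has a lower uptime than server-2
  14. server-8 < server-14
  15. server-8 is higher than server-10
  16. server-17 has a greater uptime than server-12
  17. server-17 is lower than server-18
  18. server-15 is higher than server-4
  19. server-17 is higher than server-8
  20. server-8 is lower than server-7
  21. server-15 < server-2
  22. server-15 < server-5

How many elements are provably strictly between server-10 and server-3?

Chaining upward from server-10 reaches: server-8, server-17, server-6, server-15, server-7, server-5, server-14, server-18, server-2.
Chaining downward from server-3 reaches: server-8, server-13, server-6.
Strictly between server-10 and server-3 are those in both lists: server-8, server-6 — 2 elements.

2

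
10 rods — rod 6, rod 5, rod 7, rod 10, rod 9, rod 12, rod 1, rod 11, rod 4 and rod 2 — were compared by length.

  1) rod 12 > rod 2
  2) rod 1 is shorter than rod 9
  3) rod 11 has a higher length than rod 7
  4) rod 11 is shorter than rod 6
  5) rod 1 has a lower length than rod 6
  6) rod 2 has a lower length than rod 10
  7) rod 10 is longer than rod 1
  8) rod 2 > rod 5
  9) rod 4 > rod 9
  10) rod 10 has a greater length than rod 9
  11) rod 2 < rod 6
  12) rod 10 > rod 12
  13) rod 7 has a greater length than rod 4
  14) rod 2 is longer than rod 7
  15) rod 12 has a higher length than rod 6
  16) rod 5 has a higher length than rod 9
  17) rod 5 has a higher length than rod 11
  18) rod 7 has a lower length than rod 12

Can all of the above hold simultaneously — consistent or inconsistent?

consistent

Every relation is compatible with rod 1 < rod 9 < rod 4 < rod 7 < rod 11 < rod 5 < rod 2 < rod 6 < rod 12 < rod 10; the set is consistent.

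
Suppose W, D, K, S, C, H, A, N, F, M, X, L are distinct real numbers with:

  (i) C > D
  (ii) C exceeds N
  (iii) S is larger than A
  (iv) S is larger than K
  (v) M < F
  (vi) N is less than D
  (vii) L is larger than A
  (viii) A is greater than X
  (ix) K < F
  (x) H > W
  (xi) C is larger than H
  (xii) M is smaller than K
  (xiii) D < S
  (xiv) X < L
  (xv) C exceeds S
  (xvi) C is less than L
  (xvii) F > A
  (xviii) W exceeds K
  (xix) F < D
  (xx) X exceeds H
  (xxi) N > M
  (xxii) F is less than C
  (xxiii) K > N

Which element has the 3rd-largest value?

S

Piecing the relations together gives one ordering: M < N < K < W < H < X < A < F < D < S < C < L.
The 3rd largest is S.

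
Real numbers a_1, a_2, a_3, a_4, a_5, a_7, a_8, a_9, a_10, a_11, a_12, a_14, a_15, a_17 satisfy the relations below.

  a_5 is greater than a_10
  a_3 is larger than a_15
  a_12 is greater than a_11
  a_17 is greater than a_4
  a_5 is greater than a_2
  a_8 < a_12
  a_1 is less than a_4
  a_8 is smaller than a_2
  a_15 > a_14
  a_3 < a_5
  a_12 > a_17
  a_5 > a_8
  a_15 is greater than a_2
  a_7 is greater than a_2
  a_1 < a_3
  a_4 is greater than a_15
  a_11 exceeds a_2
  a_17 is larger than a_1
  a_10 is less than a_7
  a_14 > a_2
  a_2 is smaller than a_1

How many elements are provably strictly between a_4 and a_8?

4

Chaining upward from a_8 reaches: a_2, a_1, a_14, a_7, a_15, a_3, a_11, a_17, a_5, a_12.
Chaining downward from a_4 reaches: a_2, a_1, a_14, a_15.
Strictly between a_8 and a_4 are those in both lists: a_2, a_1, a_14, a_15 — 4 elements.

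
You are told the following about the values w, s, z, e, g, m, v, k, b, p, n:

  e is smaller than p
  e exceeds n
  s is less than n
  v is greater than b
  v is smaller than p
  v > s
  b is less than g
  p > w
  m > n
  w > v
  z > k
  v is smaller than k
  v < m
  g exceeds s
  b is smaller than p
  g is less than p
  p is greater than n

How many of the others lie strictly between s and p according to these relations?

Chaining upward from s reaches: n, g, v, w, e, k, m, z.
Chaining downward from p reaches: n, b, g, v, w, e.
Strictly between s and p are those in both lists: n, g, v, w, e — 5 elements.

5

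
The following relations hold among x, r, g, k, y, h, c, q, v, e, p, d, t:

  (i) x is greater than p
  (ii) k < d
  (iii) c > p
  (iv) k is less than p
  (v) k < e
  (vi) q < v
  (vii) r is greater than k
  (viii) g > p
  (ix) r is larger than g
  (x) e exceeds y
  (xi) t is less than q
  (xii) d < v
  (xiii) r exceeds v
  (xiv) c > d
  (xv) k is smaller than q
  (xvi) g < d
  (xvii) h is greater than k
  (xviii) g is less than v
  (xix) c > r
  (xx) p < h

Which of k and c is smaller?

k

Chaining the given relations: k < p < g < d < v < r < c.
So k < c; k is the smaller of the two.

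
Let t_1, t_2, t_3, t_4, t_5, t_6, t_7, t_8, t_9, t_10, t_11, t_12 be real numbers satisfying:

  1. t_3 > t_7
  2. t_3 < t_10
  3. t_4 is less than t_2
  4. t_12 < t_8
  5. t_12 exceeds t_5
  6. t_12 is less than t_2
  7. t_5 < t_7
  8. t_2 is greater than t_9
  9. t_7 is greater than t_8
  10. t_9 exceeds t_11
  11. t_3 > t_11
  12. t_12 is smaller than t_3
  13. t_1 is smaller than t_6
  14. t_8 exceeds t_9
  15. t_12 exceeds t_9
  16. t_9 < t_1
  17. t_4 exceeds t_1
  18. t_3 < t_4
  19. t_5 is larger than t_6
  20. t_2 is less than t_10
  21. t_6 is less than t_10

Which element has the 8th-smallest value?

t_7

The consecutive relations fix a unique order: t_11 < t_9 < t_1 < t_6 < t_5 < t_12 < t_8 < t_7 < t_3 < t_4 < t_2 < t_10.
Counting 8 from the smallest end gives t_7.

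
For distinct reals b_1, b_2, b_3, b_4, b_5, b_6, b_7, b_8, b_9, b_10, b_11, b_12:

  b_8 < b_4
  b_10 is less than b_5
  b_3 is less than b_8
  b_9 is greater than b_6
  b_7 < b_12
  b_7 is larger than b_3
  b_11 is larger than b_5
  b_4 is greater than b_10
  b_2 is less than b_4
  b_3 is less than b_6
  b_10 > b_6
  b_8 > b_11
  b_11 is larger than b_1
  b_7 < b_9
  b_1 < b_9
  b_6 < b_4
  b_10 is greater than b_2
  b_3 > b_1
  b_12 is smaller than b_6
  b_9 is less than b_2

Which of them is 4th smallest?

Piecing the relations together gives one ordering: b_1 < b_3 < b_7 < b_12 < b_6 < b_9 < b_2 < b_10 < b_5 < b_11 < b_8 < b_4.
The 4th smallest is b_12.

b_12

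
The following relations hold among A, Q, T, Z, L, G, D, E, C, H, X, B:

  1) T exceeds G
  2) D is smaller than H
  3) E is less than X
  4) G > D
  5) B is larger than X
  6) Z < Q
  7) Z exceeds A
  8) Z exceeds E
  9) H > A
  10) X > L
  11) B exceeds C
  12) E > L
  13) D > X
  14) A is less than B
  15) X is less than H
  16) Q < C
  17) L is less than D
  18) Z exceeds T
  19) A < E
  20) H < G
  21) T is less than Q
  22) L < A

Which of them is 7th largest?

Piecing the relations together gives one ordering: L < A < E < X < D < H < G < T < Z < Q < C < B.
The 7th largest is H.

H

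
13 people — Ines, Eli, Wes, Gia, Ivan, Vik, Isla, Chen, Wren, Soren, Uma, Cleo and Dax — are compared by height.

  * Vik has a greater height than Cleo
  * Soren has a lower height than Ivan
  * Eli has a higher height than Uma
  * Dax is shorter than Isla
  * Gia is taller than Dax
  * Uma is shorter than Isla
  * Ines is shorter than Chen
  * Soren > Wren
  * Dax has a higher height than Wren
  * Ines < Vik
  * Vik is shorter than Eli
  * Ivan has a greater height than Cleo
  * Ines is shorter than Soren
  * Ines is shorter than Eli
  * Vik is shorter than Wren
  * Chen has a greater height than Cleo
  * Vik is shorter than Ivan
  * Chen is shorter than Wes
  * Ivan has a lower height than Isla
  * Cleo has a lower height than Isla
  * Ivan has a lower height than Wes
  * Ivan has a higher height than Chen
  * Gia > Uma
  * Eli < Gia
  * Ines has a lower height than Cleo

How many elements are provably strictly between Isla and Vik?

4

Chaining upward from Vik reaches: Wren, Soren, Ivan, Dax, Wes, Eli, Gia.
Chaining downward from Isla reaches: Ines, Uma, Cleo, Chen, Wren, Soren, Ivan, Dax.
Strictly between Vik and Isla are those in both lists: Wren, Soren, Ivan, Dax — 4 elements.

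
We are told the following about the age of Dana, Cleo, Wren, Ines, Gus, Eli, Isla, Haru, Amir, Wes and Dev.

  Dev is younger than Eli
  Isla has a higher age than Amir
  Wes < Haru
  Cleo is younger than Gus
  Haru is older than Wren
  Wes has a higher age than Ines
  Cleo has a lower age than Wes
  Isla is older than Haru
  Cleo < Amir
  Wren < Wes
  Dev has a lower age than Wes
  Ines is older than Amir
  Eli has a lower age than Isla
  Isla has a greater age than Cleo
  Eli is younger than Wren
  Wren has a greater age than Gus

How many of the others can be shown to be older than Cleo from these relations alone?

Directly above Cleo: Amir, Gus, Wes, Isla.
One step further: Ines, Wren, Haru (7 so far).
No other element is forced above Cleo by the given relations, so the count is 7.

7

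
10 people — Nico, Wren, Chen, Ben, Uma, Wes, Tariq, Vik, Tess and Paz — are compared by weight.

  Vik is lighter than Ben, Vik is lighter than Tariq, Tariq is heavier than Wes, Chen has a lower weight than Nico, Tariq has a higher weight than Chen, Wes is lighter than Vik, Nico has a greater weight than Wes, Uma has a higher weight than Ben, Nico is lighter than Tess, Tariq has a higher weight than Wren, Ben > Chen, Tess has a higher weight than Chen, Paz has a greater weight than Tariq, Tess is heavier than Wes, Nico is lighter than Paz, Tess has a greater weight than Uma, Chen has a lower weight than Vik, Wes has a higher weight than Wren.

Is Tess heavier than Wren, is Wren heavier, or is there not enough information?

Wren < Wes and Wes < Vik give Wren < Vik.
Then Vik < Ben extends the chain to Ben.
Then Ben < Uma extends the chain to Uma.
With Uma < Tess: Wren < Wes < Vik < Ben < Uma < Tess.
So Tess is heavier.

Tess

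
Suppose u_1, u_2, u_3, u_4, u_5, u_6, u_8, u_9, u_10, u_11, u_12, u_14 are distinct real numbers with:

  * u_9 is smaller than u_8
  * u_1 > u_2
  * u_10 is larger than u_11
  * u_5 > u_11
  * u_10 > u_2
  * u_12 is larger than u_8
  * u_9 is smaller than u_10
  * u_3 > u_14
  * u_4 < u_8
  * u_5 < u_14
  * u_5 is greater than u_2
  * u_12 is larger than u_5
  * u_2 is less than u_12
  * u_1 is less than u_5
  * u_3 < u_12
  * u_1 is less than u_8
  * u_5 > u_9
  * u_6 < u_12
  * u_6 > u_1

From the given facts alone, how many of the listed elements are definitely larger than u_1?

The elements the relations force above u_1 are u_5, u_8, u_14, u_3, u_6, u_12 — no chain reaches any other.
That is 6.

6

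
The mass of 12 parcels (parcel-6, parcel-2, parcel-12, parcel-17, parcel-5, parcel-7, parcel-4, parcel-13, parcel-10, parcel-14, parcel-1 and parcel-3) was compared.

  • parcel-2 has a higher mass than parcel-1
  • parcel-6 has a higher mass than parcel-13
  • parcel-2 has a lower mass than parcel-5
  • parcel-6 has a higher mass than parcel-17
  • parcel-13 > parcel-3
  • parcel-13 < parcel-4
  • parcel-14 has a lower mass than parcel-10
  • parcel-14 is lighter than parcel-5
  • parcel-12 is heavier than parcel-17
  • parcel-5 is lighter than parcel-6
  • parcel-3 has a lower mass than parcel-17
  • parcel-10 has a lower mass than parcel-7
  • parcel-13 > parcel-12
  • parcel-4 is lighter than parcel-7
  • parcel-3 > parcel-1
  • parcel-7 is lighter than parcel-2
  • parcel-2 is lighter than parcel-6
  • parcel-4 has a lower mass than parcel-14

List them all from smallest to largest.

Each adjacent pair is fixed by a given relation: parcel-1 < parcel-3; parcel-3 < parcel-17; parcel-17 < parcel-12; parcel-12 < parcel-13; parcel-13 < parcel-4; parcel-4 < parcel-14; parcel-14 < parcel-10; parcel-10 < parcel-7; parcel-7 < parcel-2; parcel-2 < parcel-5; parcel-5 < parcel-6. Chaining them end to end gives the full order.

parcel-1 < parcel-3 < parcel-17 < parcel-12 < parcel-13 < parcel-4 < parcel-14 < parcel-10 < parcel-7 < parcel-2 < parcel-5 < parcel-6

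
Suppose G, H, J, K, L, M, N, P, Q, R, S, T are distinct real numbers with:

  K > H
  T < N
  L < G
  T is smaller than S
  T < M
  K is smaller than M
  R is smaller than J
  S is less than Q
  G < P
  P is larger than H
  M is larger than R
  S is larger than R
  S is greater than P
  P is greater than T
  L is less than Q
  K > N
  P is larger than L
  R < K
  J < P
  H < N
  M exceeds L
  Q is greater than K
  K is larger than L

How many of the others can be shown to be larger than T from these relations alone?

6

Directly above T: P, N, S, M.
One step further: K, Q (6 so far).
No other element is forced above T by the given relations, so the count is 6.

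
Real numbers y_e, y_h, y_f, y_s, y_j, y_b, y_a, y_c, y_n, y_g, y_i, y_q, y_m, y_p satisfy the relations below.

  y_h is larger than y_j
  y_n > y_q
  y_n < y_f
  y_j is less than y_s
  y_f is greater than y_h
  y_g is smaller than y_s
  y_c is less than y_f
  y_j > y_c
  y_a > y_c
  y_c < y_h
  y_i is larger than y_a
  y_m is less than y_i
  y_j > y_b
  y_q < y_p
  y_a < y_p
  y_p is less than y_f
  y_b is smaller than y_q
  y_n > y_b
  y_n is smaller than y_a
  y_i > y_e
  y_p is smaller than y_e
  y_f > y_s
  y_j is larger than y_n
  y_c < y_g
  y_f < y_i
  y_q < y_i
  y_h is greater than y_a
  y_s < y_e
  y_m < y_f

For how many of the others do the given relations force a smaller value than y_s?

6

The elements the relations force below y_s are y_b, y_q, y_c, y_n, y_j, y_g — no chain reaches any other.
That is 6.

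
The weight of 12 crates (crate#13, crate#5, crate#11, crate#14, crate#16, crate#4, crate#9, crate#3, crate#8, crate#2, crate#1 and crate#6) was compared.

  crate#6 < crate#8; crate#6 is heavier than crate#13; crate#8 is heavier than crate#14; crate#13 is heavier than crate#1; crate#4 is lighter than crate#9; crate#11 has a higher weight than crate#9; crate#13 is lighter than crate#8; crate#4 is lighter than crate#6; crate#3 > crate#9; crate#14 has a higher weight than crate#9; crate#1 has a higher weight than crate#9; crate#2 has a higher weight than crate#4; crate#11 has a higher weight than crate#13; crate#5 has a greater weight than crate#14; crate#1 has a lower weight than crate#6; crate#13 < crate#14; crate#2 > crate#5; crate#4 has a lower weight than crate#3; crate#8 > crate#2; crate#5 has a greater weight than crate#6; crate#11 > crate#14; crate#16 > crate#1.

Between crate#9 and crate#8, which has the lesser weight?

The relevant relations are crate#9 < crate#1; crate#1 < crate#13; crate#13 < crate#6; crate#6 < crate#5; crate#5 < crate#2; crate#2 < crate#8.
Chaining these gives crate#9 < crate#1 < crate#13 < crate#6 < crate#5 < crate#2 < crate#8.
So crate#9 < crate#8; crate#9 is the lighter of the two.

crate#9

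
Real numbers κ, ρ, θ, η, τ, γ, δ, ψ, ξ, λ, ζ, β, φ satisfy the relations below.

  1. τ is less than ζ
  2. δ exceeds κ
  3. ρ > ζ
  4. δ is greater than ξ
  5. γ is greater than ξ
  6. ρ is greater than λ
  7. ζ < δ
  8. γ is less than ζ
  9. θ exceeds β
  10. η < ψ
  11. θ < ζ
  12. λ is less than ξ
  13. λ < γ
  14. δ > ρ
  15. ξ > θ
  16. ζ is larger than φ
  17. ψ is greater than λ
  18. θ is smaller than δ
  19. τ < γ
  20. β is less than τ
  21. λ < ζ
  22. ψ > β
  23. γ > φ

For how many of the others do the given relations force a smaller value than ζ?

Directly below ζ: λ, θ, φ, τ, γ.
One step further: β, ξ (7 so far).
Nothing else is reachable below ζ; 7 in all.

7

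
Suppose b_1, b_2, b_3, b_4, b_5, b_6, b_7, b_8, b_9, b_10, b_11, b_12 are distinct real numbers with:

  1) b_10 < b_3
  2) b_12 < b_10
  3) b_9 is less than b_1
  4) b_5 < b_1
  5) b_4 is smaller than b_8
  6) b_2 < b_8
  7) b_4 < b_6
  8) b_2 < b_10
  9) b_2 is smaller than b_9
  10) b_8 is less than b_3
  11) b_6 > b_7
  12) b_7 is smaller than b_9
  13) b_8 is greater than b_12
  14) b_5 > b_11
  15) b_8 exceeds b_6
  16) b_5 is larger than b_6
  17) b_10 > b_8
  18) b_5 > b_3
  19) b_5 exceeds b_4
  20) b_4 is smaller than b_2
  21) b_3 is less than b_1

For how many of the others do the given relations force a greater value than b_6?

The elements the relations force above b_6 are b_8, b_10, b_3, b_5, b_1 — no chain reaches any other.
That is 5.

5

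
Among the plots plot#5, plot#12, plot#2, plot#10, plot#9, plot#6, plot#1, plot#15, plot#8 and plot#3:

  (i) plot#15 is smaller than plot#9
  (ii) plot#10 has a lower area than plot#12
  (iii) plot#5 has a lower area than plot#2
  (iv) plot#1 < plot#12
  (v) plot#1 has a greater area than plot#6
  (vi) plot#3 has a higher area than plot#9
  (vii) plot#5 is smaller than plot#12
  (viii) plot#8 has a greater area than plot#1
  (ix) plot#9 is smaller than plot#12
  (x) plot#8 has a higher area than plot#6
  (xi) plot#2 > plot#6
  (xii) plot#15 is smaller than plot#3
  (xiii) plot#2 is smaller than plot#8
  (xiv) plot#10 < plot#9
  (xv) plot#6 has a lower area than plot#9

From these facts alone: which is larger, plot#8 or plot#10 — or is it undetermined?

Following every chain through plot#10: above plot#10 we get plot#9, plot#3, plot#12.
plot#8 is not reached, and no chain runs the other way from plot#8 to plot#10.
So the given relations leave the order of plot#10 and plot#8 undetermined.

undetermined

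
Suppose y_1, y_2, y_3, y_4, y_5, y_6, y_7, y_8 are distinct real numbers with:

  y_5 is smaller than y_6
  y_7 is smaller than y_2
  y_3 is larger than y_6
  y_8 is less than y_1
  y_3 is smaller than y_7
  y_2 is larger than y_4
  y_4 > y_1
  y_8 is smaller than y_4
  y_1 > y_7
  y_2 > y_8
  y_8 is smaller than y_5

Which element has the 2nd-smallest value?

y_5

The consecutive relations fix a unique order: y_8 < y_5 < y_6 < y_3 < y_7 < y_1 < y_4 < y_2.
The 2nd smallest is y_5.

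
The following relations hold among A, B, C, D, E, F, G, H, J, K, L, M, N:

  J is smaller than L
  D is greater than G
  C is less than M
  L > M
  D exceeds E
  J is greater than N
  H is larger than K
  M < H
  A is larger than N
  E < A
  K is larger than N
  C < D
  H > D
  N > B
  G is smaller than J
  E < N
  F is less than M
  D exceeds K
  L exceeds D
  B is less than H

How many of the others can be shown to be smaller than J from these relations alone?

The elements the relations force below J are E, B, G, N — no chain reaches any other.
That is 4.

4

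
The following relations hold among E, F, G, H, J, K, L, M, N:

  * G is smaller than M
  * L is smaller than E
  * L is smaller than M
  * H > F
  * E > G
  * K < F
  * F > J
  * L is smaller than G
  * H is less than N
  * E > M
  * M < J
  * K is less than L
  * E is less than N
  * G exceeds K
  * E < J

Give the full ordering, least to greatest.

The consecutive links are each given: K < L; L < G; G < M; M < E; E < J; J < F; F < H; H < N.

K < L < G < M < E < J < F < H < N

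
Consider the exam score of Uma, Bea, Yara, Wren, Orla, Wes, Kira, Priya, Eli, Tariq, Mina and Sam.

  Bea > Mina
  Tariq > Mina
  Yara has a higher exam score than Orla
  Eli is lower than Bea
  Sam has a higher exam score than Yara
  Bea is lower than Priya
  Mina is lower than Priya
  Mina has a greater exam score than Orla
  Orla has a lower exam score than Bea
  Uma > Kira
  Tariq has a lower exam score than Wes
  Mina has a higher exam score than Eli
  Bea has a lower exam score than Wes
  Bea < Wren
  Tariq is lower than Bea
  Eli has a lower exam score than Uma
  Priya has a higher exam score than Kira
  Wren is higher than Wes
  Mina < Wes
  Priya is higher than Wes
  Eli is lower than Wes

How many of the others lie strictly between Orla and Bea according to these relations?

Chaining upward from Orla reaches: Mina, Yara, Tariq, Wes, Sam, Priya, Wren.
Chaining downward from Bea reaches: Eli, Mina, Tariq.
Strictly between Orla and Bea are those in both lists: Mina, Tariq — 2 elements.

2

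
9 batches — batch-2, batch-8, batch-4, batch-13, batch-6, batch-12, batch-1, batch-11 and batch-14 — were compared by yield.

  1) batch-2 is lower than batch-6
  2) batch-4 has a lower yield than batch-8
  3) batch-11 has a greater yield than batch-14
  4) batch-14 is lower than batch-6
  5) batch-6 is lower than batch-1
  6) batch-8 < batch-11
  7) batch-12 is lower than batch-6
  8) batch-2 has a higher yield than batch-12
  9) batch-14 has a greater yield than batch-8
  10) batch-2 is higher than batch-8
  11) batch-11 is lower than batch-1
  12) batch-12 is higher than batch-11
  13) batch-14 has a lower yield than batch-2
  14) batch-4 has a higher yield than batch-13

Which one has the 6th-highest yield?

batch-14

Piecing the relations together gives one ordering: batch-13 < batch-4 < batch-8 < batch-14 < batch-11 < batch-12 < batch-2 < batch-6 < batch-1.
Counting 6 from the largest end gives batch-14.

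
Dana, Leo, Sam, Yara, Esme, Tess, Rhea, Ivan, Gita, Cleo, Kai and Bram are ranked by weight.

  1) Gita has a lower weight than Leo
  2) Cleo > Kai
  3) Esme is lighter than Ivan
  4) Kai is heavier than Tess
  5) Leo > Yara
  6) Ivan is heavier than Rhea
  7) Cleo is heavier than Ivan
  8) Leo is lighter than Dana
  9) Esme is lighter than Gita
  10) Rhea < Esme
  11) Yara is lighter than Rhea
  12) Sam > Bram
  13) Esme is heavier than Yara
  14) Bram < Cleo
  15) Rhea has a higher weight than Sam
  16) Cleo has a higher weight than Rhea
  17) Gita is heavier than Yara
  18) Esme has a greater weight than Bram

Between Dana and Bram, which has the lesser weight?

Bram

Following the relations from Bram: Bram < Sam < Rhea < Esme < Gita < Leo < Dana.
So Bram < Dana; Bram is the lighter of the two.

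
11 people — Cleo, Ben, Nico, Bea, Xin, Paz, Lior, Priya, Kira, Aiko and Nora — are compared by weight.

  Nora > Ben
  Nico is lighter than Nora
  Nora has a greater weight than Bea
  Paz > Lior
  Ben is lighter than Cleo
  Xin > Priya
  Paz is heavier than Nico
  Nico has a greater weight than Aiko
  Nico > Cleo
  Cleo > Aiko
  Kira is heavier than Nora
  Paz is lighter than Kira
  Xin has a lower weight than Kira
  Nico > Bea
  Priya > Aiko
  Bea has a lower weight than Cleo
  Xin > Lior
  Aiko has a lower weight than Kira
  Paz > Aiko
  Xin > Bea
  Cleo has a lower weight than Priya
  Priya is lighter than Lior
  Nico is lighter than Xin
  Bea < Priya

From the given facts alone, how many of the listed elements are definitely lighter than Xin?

7

The elements the relations force below Xin are Bea, Aiko, Ben, Cleo, Nico, Priya, Lior — no chain reaches any other.
That is 7.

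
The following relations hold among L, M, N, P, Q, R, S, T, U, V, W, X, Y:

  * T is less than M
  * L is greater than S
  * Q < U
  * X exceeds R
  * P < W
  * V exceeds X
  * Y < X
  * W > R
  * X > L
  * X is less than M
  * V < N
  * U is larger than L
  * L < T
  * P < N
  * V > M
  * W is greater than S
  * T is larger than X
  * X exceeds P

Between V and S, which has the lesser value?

S

Link the given pairs in sequence: S < L; L < X; X < T; T < M; M < V.
Together: S < L < X < T < M < V.
So S < V; S is the smaller of the two.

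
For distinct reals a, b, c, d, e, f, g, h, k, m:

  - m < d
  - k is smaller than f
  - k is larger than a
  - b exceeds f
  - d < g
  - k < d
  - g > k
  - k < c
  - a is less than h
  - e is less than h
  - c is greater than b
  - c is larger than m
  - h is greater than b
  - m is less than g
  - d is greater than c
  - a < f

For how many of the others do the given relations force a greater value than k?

6

The elements the relations force above k are f, b, c, h, d, g — no chain reaches any other.
That is 6.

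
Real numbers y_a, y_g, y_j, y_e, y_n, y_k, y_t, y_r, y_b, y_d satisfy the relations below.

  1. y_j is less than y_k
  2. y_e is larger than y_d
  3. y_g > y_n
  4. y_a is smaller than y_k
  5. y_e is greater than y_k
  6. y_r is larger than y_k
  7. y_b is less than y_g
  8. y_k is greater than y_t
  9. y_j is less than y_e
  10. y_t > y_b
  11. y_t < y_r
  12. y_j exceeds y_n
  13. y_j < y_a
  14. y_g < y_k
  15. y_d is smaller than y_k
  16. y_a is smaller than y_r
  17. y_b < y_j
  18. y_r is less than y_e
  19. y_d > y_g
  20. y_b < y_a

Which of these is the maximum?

Chaining downward from y_e: directly below it, y_j, y_d, y_k, y_r; then y_n, y_b, y_g, y_t, y_a.
That covers every other element, and nothing is given above y_e, so y_e is the maximum.

y_e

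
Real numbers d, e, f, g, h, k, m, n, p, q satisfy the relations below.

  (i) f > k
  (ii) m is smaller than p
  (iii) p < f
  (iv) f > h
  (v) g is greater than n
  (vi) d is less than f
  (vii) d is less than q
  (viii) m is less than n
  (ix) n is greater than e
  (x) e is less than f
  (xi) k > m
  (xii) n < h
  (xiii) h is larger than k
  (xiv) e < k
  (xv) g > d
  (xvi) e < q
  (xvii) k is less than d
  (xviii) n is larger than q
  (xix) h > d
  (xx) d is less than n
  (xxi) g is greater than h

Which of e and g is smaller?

e

The relevant relations are e < k; k < d; d < q; q < n; n < h; h < g.
Together: e < k < d < q < n < h < g.
So e < g; e is the smaller of the two.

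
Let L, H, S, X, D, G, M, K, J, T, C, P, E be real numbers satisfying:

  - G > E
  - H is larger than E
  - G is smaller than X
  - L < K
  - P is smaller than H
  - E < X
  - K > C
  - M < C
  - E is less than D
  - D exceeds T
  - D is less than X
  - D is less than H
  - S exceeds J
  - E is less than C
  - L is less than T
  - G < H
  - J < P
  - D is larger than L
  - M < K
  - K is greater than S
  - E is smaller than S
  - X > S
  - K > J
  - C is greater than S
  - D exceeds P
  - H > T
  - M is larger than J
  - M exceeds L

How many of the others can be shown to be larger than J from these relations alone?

8

The elements the relations force above J are M, S, P, D, C, K, X, H — no chain reaches any other.
That is 8.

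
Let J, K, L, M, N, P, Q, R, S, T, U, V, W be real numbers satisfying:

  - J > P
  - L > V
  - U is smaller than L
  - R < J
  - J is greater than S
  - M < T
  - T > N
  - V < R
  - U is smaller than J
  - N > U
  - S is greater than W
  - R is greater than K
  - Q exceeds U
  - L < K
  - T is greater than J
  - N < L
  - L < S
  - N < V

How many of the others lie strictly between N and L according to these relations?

Chaining upward from N reaches: V, K, R, S, J, T.
Chaining downward from L reaches: U, V.
Strictly between N and L are those in both lists: V — 1 element.

1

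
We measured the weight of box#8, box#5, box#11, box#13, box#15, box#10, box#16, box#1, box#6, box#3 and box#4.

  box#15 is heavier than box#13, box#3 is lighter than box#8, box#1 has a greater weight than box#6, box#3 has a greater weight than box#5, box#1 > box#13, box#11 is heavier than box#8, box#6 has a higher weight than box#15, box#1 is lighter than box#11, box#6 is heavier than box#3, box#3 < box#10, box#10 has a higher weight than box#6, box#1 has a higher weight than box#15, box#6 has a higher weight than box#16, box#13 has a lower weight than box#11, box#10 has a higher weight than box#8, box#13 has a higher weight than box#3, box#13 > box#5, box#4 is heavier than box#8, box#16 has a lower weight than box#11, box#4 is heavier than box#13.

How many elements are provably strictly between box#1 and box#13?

2

Chaining upward from box#13 reaches: box#15, box#6, box#10, box#11, box#4.
Chaining downward from box#1 reaches: box#5, box#3, box#16, box#15, box#6.
Strictly between box#13 and box#1 are those in both lists: box#15, box#6 — 2 elements.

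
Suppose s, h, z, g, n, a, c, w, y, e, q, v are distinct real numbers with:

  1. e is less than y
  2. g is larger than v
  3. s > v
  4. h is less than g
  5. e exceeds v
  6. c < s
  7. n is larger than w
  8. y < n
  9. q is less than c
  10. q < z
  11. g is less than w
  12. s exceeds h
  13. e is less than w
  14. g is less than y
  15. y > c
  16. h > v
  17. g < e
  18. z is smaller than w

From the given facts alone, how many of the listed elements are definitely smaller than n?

The elements the relations force below n are q, v, h, g, c, z, e, y, w — no chain reaches any other.
That is 9.

9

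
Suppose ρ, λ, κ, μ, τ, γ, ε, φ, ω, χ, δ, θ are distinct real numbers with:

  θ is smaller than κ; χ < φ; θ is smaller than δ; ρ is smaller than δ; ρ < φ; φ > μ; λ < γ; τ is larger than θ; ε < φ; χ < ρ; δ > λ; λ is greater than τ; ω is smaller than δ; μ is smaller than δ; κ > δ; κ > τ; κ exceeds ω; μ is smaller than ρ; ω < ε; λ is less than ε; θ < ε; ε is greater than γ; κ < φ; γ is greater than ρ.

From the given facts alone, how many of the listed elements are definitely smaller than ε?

From ε the given relations immediately reach θ, ω, λ, γ.
From those, τ, ρ — 6 in total.
From those, μ, χ — 8 in total.
Nothing else is reachable below ε; 8 in all.

8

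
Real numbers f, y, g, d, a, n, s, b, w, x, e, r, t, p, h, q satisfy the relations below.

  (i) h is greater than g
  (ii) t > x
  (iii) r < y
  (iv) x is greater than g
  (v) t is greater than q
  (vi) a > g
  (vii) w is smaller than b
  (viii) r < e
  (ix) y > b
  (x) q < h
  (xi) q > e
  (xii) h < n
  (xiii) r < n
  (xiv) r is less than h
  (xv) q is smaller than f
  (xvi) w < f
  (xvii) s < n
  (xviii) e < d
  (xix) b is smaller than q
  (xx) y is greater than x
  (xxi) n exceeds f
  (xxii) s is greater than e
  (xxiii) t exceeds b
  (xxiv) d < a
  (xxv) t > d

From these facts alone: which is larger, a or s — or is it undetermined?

undetermined

Following every chain through s: above s we get n; below s we get r, e.
a is not reached, and no chain runs the other way from a to s.
So the given relations leave the order of s and a undetermined.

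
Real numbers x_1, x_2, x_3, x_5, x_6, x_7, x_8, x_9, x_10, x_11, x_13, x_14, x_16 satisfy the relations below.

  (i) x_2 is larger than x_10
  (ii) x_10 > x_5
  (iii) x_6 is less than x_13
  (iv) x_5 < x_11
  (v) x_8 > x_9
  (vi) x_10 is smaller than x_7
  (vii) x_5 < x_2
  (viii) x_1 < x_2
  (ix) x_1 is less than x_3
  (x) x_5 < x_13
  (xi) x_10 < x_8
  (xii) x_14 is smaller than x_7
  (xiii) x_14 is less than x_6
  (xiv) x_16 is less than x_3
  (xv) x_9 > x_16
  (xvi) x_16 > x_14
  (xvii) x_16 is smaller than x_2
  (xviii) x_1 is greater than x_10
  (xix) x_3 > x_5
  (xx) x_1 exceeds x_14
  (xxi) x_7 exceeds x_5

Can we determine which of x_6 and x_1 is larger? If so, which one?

undetermined

Following every chain through x_6: above x_6 we get x_13; below x_6 we get x_14.
x_1 is not reached, and no chain runs the other way from x_1 to x_6.
So the given relations leave the order of x_6 and x_1 undetermined.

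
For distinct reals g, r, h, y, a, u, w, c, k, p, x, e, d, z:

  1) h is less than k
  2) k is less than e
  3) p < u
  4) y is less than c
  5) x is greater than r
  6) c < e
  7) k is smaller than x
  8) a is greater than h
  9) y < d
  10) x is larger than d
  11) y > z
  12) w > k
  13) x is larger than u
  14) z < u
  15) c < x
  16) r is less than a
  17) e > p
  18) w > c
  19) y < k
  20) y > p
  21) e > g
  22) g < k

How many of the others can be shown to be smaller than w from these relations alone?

From w the given relations immediately reach c, k.
From those, y, h, g — 5 in total.
From those, p, z — 7 in total.
No other element is forced below w by the given relations, so the count is 7.

7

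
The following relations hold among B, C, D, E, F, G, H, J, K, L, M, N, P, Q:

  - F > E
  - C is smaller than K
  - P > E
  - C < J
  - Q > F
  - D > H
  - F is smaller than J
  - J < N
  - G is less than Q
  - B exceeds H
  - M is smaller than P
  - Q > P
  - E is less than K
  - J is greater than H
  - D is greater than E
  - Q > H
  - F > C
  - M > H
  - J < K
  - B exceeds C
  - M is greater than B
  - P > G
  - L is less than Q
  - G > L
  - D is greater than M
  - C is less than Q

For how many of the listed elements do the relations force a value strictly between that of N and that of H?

1

Chaining upward from H reaches: J, K, B, M, D, P, Q.
Chaining downward from N reaches: E, C, F, J.
Strictly between H and N are those in both lists: J — 1 element.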